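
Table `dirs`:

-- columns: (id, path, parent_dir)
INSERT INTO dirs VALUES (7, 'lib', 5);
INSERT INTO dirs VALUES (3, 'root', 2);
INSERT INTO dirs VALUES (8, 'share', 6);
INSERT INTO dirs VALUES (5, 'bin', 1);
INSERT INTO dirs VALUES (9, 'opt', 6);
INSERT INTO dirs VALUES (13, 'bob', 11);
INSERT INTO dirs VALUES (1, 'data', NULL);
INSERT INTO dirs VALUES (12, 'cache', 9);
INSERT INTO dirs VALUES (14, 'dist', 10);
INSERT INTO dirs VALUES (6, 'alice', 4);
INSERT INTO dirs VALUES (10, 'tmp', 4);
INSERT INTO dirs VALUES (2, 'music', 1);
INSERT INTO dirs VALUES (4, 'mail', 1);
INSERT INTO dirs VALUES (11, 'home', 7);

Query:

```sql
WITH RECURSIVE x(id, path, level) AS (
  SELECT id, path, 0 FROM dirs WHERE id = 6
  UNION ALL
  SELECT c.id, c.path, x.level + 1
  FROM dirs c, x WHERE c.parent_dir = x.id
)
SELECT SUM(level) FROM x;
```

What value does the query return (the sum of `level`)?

Base: id=6 (alice) at level 0.
Iteration 1: rows with parent_dir in {6} -> share (id 8, level 1), opt (id 9, level 1).
Iteration 2: rows with parent_dir in {8,9} -> cache (id 12, level 2).
Iteration 3: no rows with parent_dir in {12}; recursion stops.
SUM(level) = 0 + 1 + 1 + 2 = 4.

4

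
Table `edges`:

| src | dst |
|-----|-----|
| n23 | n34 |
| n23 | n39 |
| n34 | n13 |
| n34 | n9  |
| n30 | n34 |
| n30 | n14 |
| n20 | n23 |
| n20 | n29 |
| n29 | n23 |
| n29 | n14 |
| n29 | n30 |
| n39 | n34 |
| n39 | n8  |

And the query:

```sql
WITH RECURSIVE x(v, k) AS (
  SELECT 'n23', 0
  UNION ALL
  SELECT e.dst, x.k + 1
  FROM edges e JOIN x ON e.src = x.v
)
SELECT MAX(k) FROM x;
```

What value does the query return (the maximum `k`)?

Base: (n23, k=0).
Iteration 1: edges from {n23} -> (n34, k=1), (n39, k=1).
Iteration 2: edges from {n34,n39} -> (n13, k=2), (n34, k=2), (n8, k=2), (n9, k=2).
Iteration 3: edges from {n13,n34,n8,n9} -> (n13, k=3), (n9, k=3).
Iteration 4: no outgoing edges from {n13,n9}; recursion stops.
k values: 0, 1, 1, 2, 2, 2, 2, 3, 3; the maximum is 3.

3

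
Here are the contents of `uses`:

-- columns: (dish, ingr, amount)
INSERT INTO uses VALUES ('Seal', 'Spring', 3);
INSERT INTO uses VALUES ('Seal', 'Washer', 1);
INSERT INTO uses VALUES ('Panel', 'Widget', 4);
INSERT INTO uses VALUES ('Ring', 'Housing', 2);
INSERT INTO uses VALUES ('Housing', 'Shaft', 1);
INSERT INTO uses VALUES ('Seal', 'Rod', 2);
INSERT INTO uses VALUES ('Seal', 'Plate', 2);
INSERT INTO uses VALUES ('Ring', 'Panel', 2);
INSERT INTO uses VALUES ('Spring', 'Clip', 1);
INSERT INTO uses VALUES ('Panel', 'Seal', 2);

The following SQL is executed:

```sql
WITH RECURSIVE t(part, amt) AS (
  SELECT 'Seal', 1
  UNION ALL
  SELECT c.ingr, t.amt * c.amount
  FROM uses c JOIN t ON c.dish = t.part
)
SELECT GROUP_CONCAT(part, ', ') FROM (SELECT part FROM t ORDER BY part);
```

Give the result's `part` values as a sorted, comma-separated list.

Clip, Plate, Rod, Seal, Spring, Washer

Base: (Seal, amt=1).
Iteration 1: components of {Seal} -> Plate = 1*2 = 2, Rod = 1*2 = 2, Spring = 1*3 = 3, Washer = 1*1 = 1.
Iteration 2: components of {Plate,Rod,Spring,Washer} -> Clip = 3*1 = 3.
Iteration 3: no further components; recursion stops.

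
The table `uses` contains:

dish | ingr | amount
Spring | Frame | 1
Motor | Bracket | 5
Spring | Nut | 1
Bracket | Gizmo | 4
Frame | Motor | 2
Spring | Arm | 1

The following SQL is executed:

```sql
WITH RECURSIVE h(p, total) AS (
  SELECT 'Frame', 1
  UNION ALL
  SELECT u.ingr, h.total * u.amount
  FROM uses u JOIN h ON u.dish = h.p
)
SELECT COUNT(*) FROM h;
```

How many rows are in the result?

Base: (Frame, total=1).
Iteration 1: components of {Frame} -> Motor = 1*2 = 2.
Iteration 2: components of {Motor} -> Bracket = 2*5 = 10.
Iteration 3: components of {Bracket} -> Gizmo = 10*4 = 40.
Iteration 4: no further components; recursion stops.
Total rows emitted: 4.

4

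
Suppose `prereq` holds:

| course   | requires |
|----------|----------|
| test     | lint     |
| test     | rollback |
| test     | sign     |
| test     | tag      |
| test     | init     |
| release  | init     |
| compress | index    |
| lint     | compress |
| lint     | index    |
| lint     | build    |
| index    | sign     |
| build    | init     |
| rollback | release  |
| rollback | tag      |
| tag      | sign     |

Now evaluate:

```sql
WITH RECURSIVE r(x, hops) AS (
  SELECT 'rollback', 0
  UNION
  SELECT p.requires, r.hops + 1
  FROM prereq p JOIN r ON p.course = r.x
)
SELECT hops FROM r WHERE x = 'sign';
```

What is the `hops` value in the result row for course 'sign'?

2

Base: (rollback, hops=0).
Iteration 1: edges from {rollback} -> (release, hops=1), (tag, hops=1).
Iteration 2: edges from {release,tag} -> (init, hops=2), (sign, hops=2).
Iteration 3: no outgoing edges from {init,sign}; recursion stops.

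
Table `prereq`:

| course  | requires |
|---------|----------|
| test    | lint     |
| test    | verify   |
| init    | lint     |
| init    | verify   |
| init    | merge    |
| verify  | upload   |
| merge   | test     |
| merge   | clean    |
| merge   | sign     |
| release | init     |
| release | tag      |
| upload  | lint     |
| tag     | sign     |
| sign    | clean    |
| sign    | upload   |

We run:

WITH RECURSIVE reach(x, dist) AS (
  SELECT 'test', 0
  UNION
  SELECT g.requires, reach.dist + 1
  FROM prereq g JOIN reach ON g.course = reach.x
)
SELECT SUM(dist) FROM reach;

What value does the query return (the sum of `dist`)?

Base: (test, dist=0).
Iteration 1: edges from {test} -> (lint, dist=1), (verify, dist=1).
Iteration 2: edges from {lint,verify} -> (upload, dist=2).
Iteration 3: edges from {upload} -> (lint, dist=3).
Iteration 4: no outgoing edges from {lint}; recursion stops.
SUM(dist) = 0 + 1 + 1 + 2 + 3 = 7.

7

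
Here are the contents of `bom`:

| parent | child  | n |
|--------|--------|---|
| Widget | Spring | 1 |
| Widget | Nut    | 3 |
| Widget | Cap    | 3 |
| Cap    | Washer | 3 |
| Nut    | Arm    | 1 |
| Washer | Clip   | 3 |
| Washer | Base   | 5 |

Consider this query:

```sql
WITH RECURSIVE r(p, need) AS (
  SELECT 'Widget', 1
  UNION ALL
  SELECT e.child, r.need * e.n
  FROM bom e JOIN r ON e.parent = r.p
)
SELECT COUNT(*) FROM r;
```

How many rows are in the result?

8

Base: (Widget, need=1).
Iteration 1: components of {Widget} -> Cap = 1*3 = 3, Nut = 1*3 = 3, Spring = 1*1 = 1.
Iteration 2: components of {Cap,Nut,Spring} -> Arm = 3*1 = 3, Washer = 3*3 = 9.
Iteration 3: components of {Arm,Washer} -> Base = 9*5 = 45, Clip = 9*3 = 27.
Iteration 4: no further components; recursion stops.
Total rows emitted: 8.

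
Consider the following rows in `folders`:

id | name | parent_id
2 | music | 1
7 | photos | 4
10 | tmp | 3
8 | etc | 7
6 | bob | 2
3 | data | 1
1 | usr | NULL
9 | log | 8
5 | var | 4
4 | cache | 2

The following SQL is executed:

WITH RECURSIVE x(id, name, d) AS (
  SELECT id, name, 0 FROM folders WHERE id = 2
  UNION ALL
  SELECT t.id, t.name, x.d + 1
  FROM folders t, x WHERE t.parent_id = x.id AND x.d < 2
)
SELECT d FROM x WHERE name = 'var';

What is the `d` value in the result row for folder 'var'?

Base: id=2 (music) at d 0.
Iteration 1: rows with parent_id in {2} -> cache (id 4, d 1), bob (id 6, d 1).
Iteration 2: rows with parent_id in {4,6} -> var (id 5, d 2), photos (id 7, d 2).
Iteration 3: d < 2 fails for all current rows; recursion stops.

2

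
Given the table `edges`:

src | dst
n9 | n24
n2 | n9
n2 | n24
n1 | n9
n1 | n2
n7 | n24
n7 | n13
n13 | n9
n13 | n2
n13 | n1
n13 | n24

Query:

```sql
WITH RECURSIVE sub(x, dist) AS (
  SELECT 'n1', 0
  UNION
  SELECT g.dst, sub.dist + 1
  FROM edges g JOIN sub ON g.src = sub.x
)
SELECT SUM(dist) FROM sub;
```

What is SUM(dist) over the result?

9

Base: (n1, dist=0).
Iteration 1: edges from {n1} -> (n2, dist=1), (n9, dist=1).
Iteration 2: edges from {n2,n9} -> (n24, dist=2), (n9, dist=2). [UNION drops 1 duplicate row(s)]
Iteration 3: edges from {n24,n9} -> (n24, dist=3).
Iteration 4: no outgoing edges from {n24}; recursion stops.
SUM(dist) = 0 + 1 + 1 + 2 + 2 + 3 = 9.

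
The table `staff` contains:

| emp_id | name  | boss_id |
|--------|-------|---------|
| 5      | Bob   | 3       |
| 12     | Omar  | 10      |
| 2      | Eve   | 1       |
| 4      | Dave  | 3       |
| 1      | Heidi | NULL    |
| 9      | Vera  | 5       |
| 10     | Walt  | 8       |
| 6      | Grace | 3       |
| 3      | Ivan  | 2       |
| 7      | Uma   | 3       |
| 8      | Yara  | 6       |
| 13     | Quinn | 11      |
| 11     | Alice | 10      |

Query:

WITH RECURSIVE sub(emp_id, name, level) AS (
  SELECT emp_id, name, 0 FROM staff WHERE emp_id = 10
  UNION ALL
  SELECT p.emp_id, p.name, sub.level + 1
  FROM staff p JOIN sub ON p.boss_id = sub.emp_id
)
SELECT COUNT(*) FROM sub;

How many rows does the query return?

Base: emp_id=10 (Walt) at level 0.
Iteration 1: rows with boss_id in {10} -> Alice (id 11, level 1), Omar (id 12, level 1).
Iteration 2: rows with boss_id in {11,12} -> Quinn (id 13, level 2).
Iteration 3: no rows with boss_id in {13}; recursion stops.
Total rows emitted: 4.

4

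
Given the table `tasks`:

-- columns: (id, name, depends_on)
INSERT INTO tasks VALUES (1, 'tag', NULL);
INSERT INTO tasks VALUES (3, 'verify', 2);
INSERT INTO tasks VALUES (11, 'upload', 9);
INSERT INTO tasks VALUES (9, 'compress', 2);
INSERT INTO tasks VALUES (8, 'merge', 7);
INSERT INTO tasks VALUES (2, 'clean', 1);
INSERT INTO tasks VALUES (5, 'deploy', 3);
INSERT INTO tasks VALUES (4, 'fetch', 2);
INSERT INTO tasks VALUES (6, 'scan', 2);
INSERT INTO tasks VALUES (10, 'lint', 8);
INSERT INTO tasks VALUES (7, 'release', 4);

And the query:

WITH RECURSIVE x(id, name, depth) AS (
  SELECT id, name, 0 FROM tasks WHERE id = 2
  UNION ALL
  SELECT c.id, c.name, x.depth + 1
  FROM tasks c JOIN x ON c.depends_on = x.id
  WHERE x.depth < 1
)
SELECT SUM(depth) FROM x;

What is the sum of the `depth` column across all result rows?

4

Base: id=2 (clean) at depth 0.
Iteration 1: rows with depends_on in {2} -> verify (id 3, depth 1), fetch (id 4, depth 1), scan (id 6, depth 1), compress (id 9, depth 1).
Iteration 2: depth < 1 fails for all current rows; recursion stops.
SUM(depth) = 0 + 1 + 1 + 1 + 1 = 4.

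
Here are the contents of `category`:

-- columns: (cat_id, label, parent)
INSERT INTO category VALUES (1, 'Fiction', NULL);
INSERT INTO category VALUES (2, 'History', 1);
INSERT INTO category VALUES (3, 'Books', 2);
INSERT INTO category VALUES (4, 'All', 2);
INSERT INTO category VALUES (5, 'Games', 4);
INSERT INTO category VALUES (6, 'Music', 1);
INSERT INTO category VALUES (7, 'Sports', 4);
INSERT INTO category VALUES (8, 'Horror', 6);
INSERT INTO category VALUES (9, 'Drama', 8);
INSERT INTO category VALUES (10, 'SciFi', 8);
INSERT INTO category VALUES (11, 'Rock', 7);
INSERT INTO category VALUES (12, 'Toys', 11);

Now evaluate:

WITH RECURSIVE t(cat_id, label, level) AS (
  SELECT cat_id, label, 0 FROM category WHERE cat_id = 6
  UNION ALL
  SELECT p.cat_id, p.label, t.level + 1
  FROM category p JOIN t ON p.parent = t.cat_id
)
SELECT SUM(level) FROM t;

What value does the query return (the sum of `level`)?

5

Base: cat_id=6 (Music) at level 0.
Iteration 1: rows with parent in {6} -> Horror (id 8, level 1).
Iteration 2: rows with parent in {8} -> Drama (id 9, level 2), SciFi (id 10, level 2).
Iteration 3: no rows with parent in {9,10}; recursion stops.
SUM(level) = 0 + 1 + 2 + 2 = 5.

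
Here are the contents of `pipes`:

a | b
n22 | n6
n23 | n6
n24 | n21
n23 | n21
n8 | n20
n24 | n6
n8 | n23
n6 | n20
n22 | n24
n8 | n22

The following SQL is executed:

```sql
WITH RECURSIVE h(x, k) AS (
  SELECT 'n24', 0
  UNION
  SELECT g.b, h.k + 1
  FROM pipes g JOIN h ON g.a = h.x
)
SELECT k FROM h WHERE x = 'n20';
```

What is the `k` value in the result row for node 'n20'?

Base: (n24, k=0).
Iteration 1: edges from {n24} -> (n21, k=1), (n6, k=1).
Iteration 2: edges from {n21,n6} -> (n20, k=2).
Iteration 3: no outgoing edges from {n20}; recursion stops.

2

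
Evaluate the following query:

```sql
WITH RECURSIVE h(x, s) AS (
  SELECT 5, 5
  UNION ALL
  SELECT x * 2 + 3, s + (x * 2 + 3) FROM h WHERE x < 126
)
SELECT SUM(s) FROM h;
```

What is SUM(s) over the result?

897

Base: x=5, s=5.
Iteration 1: 5 < 126 holds -> x = 5 * 2 + 3 = 13, s = 5 + 13 = 18.
Iteration 2: 13 < 126 holds -> x = 13 * 2 + 3 = 29, s = 18 + 29 = 47.
Iteration 3: 29 < 126 holds -> x = 29 * 2 + 3 = 61, s = 47 + 61 = 108.
Iteration 4: 61 < 126 holds -> x = 61 * 2 + 3 = 125, s = 108 + 125 = 233.
Iteration 5: 125 < 126 holds -> x = 125 * 2 + 3 = 253, s = 233 + 253 = 486.
Iteration 6: 253 < 126 fails; recursion stops.
SUM(s) = 5 + 18 + 47 + 108 + 233 + 486 = 897.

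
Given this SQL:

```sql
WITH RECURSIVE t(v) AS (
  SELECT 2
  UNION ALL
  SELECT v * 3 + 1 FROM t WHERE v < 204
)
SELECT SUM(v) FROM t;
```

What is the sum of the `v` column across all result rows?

907

Base: v=2.
Iteration 1: 2 < 204 holds -> v = 2 * 3 + 1 = 7.
Iteration 2: 7 < 204 holds -> v = 7 * 3 + 1 = 22.
Iteration 3: 22 < 204 holds -> v = 22 * 3 + 1 = 67.
Iteration 4: 67 < 204 holds -> v = 67 * 3 + 1 = 202.
Iteration 5: 202 < 204 holds -> v = 202 * 3 + 1 = 607.
Iteration 6: 607 < 204 fails; recursion stops.
SUM(v) = 2 + 7 + 22 + 67 + 202 + 607 = 907.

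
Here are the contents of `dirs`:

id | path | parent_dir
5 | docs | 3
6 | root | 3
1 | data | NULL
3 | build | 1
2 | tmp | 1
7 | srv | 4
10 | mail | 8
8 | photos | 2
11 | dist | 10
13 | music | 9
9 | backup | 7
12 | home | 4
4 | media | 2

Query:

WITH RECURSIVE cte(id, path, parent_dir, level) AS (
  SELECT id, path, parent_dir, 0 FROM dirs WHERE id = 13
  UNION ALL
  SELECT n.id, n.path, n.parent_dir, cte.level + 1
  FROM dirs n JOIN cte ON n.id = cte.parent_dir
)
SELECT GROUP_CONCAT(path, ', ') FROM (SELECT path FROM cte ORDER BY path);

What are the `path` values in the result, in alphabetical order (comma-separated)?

backup, data, media, music, srv, tmp

Base: id=13 (music), parent_dir=9, level 0.
Iteration 1: join on id=9 -> backup (id 9, parent_dir=7, level 1).
Iteration 2: join on id=7 -> srv (id 7, parent_dir=4, level 2).
Iteration 3: join on id=4 -> media (id 4, parent_dir=2, level 3).
Iteration 4: join on id=2 -> tmp (id 2, parent_dir=1, level 4).
Iteration 5: join on id=1 -> data (id 1, parent_dir=NULL, level 5).
Iteration 6: parent_dir is NULL; no match; recursion stops.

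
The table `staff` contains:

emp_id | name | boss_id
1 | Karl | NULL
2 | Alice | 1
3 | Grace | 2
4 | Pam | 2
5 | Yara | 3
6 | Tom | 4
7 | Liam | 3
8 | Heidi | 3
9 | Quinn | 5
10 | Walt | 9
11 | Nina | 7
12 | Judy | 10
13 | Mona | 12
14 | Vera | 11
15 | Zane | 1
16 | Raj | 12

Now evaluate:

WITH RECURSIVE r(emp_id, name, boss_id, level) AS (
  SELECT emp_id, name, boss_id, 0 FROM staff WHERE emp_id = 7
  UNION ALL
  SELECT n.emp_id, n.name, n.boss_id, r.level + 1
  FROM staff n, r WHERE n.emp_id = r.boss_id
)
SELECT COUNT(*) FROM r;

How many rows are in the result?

Base: emp_id=7 (Liam), boss_id=3, level 0.
Iteration 1: join on emp_id=3 -> Grace (id 3, boss_id=2, level 1).
Iteration 2: join on emp_id=2 -> Alice (id 2, boss_id=1, level 2).
Iteration 3: join on emp_id=1 -> Karl (id 1, boss_id=NULL, level 3).
Iteration 4: boss_id is NULL; no match; recursion stops.
Total rows emitted: 4.

4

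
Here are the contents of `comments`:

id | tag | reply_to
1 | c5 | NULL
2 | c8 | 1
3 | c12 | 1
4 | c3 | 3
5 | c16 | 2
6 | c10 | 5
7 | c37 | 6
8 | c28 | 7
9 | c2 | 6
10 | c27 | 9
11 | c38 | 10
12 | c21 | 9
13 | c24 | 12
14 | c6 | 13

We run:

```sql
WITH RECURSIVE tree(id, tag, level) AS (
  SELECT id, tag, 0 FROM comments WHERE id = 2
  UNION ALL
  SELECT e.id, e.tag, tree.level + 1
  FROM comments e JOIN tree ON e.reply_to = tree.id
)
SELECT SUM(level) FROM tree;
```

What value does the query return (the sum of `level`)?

37

Base: id=2 (c8) at level 0.
Iteration 1: rows with reply_to in {2} -> c16 (id 5, level 1).
Iteration 2: rows with reply_to in {5} -> c10 (id 6, level 2).
Iteration 3: rows with reply_to in {6} -> c37 (id 7, level 3), c2 (id 9, level 3).
Iteration 4: rows with reply_to in {7,9} -> c28 (id 8, level 4), c27 (id 10, level 4), c21 (id 12, level 4).
Iteration 5: rows with reply_to in {8,10,12} -> c38 (id 11, level 5), c24 (id 13, level 5).
Iteration 6: rows with reply_to in {11,13} -> c6 (id 14, level 6).
Iteration 7: no rows with reply_to in {14}; recursion stops.
SUM(level) = 0 + 1 + 2 + 3 + 3 + 4 + 4 + 4 + 5 + 5 + 6 = 37.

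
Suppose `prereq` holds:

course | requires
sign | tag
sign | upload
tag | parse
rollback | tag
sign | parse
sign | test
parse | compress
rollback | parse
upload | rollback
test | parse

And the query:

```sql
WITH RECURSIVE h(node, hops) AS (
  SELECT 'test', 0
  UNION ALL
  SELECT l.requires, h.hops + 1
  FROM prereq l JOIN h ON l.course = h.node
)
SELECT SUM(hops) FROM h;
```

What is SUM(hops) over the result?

Base: (test, hops=0).
Iteration 1: edges from {test} -> (parse, hops=1).
Iteration 2: edges from {parse} -> (compress, hops=2).
Iteration 3: no outgoing edges from {compress}; recursion stops.
SUM(hops) = 0 + 1 + 2 = 3.

3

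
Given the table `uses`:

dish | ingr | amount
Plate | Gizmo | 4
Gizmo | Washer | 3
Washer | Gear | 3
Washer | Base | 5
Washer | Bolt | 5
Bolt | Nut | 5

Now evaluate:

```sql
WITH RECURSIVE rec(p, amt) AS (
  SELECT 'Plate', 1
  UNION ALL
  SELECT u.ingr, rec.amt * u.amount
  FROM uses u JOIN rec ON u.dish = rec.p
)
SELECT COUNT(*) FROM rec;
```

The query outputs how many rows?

7

Base: (Plate, amt=1).
Iteration 1: components of {Plate} -> Gizmo = 1*4 = 4.
Iteration 2: components of {Gizmo} -> Washer = 4*3 = 12.
Iteration 3: components of {Washer} -> Base = 12*5 = 60, Bolt = 12*5 = 60, Gear = 12*3 = 36.
Iteration 4: components of {Base,Bolt,Gear} -> Nut = 60*5 = 300.
Iteration 5: no further components; recursion stops.
Total rows emitted: 7.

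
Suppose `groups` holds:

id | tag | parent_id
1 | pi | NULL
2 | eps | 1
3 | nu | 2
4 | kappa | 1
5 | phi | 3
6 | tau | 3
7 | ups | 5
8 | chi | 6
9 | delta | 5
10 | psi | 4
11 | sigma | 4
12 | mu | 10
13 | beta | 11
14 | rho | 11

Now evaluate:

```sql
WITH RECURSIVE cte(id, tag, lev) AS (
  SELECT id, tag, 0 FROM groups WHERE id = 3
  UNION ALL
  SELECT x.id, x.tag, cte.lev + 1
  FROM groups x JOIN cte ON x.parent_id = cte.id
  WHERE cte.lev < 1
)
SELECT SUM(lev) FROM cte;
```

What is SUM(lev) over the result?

2

Base: id=3 (nu) at lev 0.
Iteration 1: rows with parent_id in {3} -> phi (id 5, lev 1), tau (id 6, lev 1).
Iteration 2: lev < 1 fails for all current rows; recursion stops.
SUM(lev) = 0 + 1 + 1 = 2.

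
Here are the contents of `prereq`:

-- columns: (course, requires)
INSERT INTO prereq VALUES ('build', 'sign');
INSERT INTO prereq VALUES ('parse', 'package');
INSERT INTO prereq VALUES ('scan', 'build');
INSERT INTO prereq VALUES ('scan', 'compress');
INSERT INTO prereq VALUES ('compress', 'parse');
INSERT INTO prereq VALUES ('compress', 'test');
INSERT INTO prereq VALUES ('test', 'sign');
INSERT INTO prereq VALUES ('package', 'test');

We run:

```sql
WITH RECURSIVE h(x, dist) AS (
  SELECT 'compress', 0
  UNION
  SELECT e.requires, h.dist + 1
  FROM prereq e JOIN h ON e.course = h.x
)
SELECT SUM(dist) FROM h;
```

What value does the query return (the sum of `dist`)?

Base: (compress, dist=0).
Iteration 1: edges from {compress} -> (parse, dist=1), (test, dist=1).
Iteration 2: edges from {parse,test} -> (package, dist=2), (sign, dist=2).
Iteration 3: edges from {package,sign} -> (test, dist=3).
Iteration 4: edges from {test} -> (sign, dist=4).
Iteration 5: no outgoing edges from {sign}; recursion stops.
SUM(dist) = 0 + 1 + 1 + 2 + 2 + 3 + 4 = 13.

13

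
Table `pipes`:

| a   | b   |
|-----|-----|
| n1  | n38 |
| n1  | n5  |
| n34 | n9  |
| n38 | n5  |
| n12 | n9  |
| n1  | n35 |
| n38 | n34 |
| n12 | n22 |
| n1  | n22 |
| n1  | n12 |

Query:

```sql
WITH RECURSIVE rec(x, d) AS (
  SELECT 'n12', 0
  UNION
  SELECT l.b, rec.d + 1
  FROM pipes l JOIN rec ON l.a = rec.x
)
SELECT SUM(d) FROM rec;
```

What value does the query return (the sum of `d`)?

Base: (n12, d=0).
Iteration 1: edges from {n12} -> (n22, d=1), (n9, d=1).
Iteration 2: no outgoing edges from {n22,n9}; recursion stops.
SUM(d) = 0 + 1 + 1 = 2.

2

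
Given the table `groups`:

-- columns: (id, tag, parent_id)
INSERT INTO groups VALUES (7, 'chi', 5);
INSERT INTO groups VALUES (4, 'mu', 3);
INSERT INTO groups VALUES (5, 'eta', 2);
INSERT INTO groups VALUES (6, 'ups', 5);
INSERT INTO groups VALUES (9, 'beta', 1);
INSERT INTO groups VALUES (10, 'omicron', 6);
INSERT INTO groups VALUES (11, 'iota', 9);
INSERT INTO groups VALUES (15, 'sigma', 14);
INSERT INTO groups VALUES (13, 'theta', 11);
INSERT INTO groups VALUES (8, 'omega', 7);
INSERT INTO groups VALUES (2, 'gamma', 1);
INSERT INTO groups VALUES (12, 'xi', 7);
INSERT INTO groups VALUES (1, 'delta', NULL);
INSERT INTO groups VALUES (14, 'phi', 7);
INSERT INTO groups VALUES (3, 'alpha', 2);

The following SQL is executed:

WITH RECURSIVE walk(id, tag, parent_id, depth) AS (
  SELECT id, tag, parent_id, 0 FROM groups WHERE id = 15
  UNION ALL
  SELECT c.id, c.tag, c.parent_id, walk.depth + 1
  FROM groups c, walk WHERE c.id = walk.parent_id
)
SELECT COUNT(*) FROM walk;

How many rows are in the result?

Base: id=15 (sigma), parent_id=14, depth 0.
Iteration 1: join on id=14 -> phi (id 14, parent_id=7, depth 1).
Iteration 2: join on id=7 -> chi (id 7, parent_id=5, depth 2).
Iteration 3: join on id=5 -> eta (id 5, parent_id=2, depth 3).
Iteration 4: join on id=2 -> gamma (id 2, parent_id=1, depth 4).
Iteration 5: join on id=1 -> delta (id 1, parent_id=NULL, depth 5).
Iteration 6: parent_id is NULL; no match; recursion stops.
Total rows emitted: 6.

6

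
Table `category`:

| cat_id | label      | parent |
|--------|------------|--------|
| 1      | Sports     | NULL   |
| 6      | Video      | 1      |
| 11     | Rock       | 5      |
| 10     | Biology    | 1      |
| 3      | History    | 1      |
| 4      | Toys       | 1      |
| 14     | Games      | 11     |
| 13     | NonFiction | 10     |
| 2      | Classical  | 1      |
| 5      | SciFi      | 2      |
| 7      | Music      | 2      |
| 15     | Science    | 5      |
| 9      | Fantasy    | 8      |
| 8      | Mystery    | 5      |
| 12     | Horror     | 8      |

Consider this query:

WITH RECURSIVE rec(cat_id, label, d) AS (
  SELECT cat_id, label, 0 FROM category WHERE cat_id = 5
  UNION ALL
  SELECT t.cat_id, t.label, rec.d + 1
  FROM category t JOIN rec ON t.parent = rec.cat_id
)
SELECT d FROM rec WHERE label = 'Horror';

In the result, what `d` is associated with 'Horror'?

2

Base: cat_id=5 (SciFi) at d 0.
Iteration 1: rows with parent in {5} -> Mystery (id 8, d 1), Rock (id 11, d 1), Science (id 15, d 1).
Iteration 2: rows with parent in {8,11,15} -> Fantasy (id 9, d 2), Horror (id 12, d 2), Games (id 14, d 2).
Iteration 3: no rows with parent in {9,12,14}; recursion stops.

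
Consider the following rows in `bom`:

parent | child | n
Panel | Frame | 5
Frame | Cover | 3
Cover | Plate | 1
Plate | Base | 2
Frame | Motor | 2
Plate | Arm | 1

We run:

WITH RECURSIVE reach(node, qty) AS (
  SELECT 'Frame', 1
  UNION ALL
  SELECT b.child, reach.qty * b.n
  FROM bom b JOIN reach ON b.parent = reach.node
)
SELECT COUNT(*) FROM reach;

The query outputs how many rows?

Base: (Frame, qty=1).
Iteration 1: components of {Frame} -> Cover = 1*3 = 3, Motor = 1*2 = 2.
Iteration 2: components of {Cover,Motor} -> Plate = 3*1 = 3.
Iteration 3: components of {Plate} -> Arm = 3*1 = 3, Base = 3*2 = 6.
Iteration 4: no further components; recursion stops.
Total rows emitted: 6.

6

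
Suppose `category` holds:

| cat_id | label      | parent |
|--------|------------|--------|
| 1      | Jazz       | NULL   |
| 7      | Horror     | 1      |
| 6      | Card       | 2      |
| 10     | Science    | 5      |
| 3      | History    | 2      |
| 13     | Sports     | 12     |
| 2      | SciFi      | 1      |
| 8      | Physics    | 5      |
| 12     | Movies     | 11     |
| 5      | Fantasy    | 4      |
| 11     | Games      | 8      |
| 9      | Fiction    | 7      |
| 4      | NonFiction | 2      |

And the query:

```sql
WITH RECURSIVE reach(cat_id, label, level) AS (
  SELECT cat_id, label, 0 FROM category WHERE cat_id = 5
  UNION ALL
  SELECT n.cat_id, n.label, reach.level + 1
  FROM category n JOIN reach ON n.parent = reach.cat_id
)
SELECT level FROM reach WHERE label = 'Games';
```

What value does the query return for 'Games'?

Base: cat_id=5 (Fantasy) at level 0.
Iteration 1: rows with parent in {5} -> Physics (id 8, level 1), Science (id 10, level 1).
Iteration 2: rows with parent in {8,10} -> Games (id 11, level 2).
Iteration 3: rows with parent in {11} -> Movies (id 12, level 3).
Iteration 4: rows with parent in {12} -> Sports (id 13, level 4).
Iteration 5: no rows with parent in {13}; recursion stops.

2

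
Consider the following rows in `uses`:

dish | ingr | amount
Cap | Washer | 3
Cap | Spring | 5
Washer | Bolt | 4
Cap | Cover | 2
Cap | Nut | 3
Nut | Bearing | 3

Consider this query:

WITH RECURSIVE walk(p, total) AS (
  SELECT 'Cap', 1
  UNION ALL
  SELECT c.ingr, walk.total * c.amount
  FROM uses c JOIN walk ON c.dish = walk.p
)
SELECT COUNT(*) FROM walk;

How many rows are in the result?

7

Base: (Cap, total=1).
Iteration 1: components of {Cap} -> Cover = 1*2 = 2, Nut = 1*3 = 3, Spring = 1*5 = 5, Washer = 1*3 = 3.
Iteration 2: components of {Cover,Nut,Spring,Washer} -> Bearing = 3*3 = 9, Bolt = 3*4 = 12.
Iteration 3: no further components; recursion stops.
Total rows emitted: 7.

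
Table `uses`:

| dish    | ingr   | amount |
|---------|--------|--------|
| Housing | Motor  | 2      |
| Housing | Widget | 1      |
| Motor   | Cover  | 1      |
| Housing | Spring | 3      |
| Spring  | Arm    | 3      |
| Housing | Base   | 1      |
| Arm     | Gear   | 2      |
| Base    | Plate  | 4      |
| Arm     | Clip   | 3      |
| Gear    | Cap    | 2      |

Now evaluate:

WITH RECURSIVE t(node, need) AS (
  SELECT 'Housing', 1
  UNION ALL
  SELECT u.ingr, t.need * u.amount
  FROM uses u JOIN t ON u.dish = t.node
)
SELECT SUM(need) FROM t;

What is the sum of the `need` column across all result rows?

104

Base: (Housing, need=1).
Iteration 1: components of {Housing} -> Base = 1*1 = 1, Motor = 1*2 = 2, Spring = 1*3 = 3, Widget = 1*1 = 1.
Iteration 2: components of {Base,Motor,Spring,Widget} -> Arm = 3*3 = 9, Cover = 2*1 = 2, Plate = 1*4 = 4.
Iteration 3: components of {Arm,Cover,Plate} -> Clip = 9*3 = 27, Gear = 9*2 = 18.
Iteration 4: components of {Clip,Gear} -> Cap = 18*2 = 36.
Iteration 5: no further components; recursion stops.
SUM(need) = 1 + 2 + 1 + 3 + 1 + 2 + 9 + 4 + 18 + 27 + 36 = 104.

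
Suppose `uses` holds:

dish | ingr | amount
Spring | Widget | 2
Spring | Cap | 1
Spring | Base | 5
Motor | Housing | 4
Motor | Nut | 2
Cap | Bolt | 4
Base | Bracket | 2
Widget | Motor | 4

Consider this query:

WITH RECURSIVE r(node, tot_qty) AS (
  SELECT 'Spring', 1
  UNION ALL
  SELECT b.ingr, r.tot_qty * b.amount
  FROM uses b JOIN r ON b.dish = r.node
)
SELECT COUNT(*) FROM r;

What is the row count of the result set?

9

Base: (Spring, tot_qty=1).
Iteration 1: components of {Spring} -> Base = 1*5 = 5, Cap = 1*1 = 1, Widget = 1*2 = 2.
Iteration 2: components of {Base,Cap,Widget} -> Bolt = 1*4 = 4, Bracket = 5*2 = 10, Motor = 2*4 = 8.
Iteration 3: components of {Bolt,Bracket,Motor} -> Housing = 8*4 = 32, Nut = 8*2 = 16.
Iteration 4: no further components; recursion stops.
Total rows emitted: 9.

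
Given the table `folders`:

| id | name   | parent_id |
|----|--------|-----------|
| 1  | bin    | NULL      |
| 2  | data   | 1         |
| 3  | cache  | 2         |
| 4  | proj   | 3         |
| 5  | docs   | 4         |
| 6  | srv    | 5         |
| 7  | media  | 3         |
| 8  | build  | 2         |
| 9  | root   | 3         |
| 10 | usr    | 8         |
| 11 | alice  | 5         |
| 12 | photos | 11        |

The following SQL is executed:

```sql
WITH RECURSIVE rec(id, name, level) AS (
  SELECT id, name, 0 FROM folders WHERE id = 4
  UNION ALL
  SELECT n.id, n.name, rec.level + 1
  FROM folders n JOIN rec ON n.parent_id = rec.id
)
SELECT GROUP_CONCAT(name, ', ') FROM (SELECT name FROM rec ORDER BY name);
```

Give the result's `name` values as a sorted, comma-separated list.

alice, docs, photos, proj, srv

Base: id=4 (proj) at level 0.
Iteration 1: rows with parent_id in {4} -> docs (id 5, level 1).
Iteration 2: rows with parent_id in {5} -> srv (id 6, level 2), alice (id 11, level 2).
Iteration 3: rows with parent_id in {6,11} -> photos (id 12, level 3).
Iteration 4: no rows with parent_id in {12}; recursion stops.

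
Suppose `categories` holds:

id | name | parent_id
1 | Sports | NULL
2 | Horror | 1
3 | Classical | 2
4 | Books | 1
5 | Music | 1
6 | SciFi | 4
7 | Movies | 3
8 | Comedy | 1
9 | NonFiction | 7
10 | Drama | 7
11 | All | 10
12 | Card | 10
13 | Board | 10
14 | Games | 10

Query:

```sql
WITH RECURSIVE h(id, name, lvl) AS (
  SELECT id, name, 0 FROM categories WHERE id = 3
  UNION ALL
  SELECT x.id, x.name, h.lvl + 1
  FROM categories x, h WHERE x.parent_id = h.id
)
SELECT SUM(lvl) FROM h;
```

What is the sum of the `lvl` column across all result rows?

Base: id=3 (Classical) at lvl 0.
Iteration 1: rows with parent_id in {3} -> Movies (id 7, lvl 1).
Iteration 2: rows with parent_id in {7} -> NonFiction (id 9, lvl 2), Drama (id 10, lvl 2).
Iteration 3: rows with parent_id in {9,10} -> All (id 11, lvl 3), Card (id 12, lvl 3), Board (id 13, lvl 3), Games (id 14, lvl 3).
Iteration 4: no rows with parent_id in {11,12,13,14}; recursion stops.
SUM(lvl) = 0 + 1 + 2 + 2 + 3 + 3 + 3 + 3 = 17.

17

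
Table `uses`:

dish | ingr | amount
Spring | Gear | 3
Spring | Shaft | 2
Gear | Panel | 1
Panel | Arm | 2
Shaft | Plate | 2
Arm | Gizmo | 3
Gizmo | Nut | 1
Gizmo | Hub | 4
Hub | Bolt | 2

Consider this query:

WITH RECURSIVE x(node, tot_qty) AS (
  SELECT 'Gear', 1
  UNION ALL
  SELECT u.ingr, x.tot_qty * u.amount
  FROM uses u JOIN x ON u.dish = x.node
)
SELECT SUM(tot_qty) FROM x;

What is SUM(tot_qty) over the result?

88

Base: (Gear, tot_qty=1).
Iteration 1: components of {Gear} -> Panel = 1*1 = 1.
Iteration 2: components of {Panel} -> Arm = 1*2 = 2.
Iteration 3: components of {Arm} -> Gizmo = 2*3 = 6.
Iteration 4: components of {Gizmo} -> Hub = 6*4 = 24, Nut = 6*1 = 6.
Iteration 5: components of {Hub,Nut} -> Bolt = 24*2 = 48.
Iteration 6: no further components; recursion stops.
SUM(tot_qty) = 1 + 1 + 2 + 6 + 6 + 24 + 48 = 88.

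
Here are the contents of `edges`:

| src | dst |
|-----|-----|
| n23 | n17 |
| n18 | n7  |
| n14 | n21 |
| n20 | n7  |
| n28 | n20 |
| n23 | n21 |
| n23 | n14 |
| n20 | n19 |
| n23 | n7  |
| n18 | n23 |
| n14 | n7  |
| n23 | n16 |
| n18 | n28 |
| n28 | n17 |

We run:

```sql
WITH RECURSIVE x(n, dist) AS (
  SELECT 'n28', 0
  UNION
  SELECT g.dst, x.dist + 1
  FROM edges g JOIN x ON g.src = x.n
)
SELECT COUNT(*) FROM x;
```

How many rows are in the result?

5

Base: (n28, dist=0).
Iteration 1: edges from {n28} -> (n17, dist=1), (n20, dist=1).
Iteration 2: edges from {n17,n20} -> (n19, dist=2), (n7, dist=2).
Iteration 3: no outgoing edges from {n19,n7}; recursion stops.
Total rows emitted: 5.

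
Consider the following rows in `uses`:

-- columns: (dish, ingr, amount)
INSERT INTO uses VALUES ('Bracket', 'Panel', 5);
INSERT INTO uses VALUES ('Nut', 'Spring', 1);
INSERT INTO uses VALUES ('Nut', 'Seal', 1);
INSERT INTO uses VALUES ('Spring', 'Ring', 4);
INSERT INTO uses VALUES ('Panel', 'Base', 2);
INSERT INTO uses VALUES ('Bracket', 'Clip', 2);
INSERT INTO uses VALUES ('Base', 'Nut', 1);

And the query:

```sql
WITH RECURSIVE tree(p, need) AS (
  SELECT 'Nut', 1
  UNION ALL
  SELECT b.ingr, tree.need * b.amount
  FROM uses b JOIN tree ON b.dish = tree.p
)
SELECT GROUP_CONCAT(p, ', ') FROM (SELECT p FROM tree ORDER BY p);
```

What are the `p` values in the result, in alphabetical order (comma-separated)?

Base: (Nut, need=1).
Iteration 1: components of {Nut} -> Seal = 1*1 = 1, Spring = 1*1 = 1.
Iteration 2: components of {Seal,Spring} -> Ring = 1*4 = 4.
Iteration 3: no further components; recursion stops.

Nut, Ring, Seal, Spring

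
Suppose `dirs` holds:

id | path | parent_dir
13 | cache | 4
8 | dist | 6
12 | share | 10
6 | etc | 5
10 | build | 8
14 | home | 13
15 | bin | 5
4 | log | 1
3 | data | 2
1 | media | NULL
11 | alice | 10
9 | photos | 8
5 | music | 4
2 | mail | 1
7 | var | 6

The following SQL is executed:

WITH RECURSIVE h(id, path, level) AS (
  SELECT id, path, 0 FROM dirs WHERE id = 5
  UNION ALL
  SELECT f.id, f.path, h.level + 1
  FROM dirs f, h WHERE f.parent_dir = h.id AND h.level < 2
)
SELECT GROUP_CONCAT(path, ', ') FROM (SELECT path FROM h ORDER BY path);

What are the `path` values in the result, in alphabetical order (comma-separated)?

bin, dist, etc, music, var

Base: id=5 (music) at level 0.
Iteration 1: rows with parent_dir in {5} -> etc (id 6, level 1), bin (id 15, level 1).
Iteration 2: rows with parent_dir in {6,15} -> var (id 7, level 2), dist (id 8, level 2).
Iteration 3: level < 2 fails for all current rows; recursion stops.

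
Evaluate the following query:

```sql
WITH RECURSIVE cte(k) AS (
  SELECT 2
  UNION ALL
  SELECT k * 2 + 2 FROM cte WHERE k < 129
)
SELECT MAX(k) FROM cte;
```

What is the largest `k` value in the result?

Base: k=2.
Iteration 1: 2 < 129 holds -> k = 2 * 2 + 2 = 6.
Iteration 2: 6 < 129 holds -> k = 6 * 2 + 2 = 14.
Iteration 3: 14 < 129 holds -> k = 14 * 2 + 2 = 30.
Iteration 4: 30 < 129 holds -> k = 30 * 2 + 2 = 62.
Iteration 5: 62 < 129 holds -> k = 62 * 2 + 2 = 126.
Iteration 6: 126 < 129 holds -> k = 126 * 2 + 2 = 254.
Iteration 7: 254 < 129 fails; recursion stops.
k values: 2, 6, 14, 30, 62, 126, 254; the maximum is 254.

254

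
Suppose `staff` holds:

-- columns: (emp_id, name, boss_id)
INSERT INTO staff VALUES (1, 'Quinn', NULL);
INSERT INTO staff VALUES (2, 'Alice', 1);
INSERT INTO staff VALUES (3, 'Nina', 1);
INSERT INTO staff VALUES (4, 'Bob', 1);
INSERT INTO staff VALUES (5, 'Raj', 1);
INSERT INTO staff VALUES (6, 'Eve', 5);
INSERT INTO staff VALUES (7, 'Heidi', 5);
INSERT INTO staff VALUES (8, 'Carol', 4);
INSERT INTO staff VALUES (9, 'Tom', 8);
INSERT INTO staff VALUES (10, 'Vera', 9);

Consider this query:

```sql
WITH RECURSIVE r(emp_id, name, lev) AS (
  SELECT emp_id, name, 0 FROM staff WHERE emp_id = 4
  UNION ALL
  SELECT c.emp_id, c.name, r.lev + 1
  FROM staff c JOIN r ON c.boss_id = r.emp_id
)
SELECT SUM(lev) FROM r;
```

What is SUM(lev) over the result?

Base: emp_id=4 (Bob) at lev 0.
Iteration 1: rows with boss_id in {4} -> Carol (id 8, lev 1).
Iteration 2: rows with boss_id in {8} -> Tom (id 9, lev 2).
Iteration 3: rows with boss_id in {9} -> Vera (id 10, lev 3).
Iteration 4: no rows with boss_id in {10}; recursion stops.
SUM(lev) = 0 + 1 + 2 + 3 = 6.

6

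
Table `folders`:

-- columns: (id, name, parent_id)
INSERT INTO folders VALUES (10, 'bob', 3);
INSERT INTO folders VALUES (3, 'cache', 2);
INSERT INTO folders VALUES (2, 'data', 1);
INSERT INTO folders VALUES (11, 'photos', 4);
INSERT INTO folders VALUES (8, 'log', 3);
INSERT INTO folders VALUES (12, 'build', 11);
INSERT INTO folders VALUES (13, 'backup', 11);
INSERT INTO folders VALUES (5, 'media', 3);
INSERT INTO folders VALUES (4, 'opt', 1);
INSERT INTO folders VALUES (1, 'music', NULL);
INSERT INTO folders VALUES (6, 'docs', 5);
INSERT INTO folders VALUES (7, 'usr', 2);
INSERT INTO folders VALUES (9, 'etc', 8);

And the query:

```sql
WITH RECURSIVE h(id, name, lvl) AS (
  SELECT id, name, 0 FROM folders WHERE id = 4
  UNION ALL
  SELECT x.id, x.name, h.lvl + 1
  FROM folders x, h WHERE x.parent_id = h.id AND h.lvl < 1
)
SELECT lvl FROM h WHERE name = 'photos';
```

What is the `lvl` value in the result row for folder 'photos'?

Base: id=4 (opt) at lvl 0.
Iteration 1: rows with parent_id in {4} -> photos (id 11, lvl 1).
Iteration 2: lvl < 1 fails for all current rows; recursion stops.

1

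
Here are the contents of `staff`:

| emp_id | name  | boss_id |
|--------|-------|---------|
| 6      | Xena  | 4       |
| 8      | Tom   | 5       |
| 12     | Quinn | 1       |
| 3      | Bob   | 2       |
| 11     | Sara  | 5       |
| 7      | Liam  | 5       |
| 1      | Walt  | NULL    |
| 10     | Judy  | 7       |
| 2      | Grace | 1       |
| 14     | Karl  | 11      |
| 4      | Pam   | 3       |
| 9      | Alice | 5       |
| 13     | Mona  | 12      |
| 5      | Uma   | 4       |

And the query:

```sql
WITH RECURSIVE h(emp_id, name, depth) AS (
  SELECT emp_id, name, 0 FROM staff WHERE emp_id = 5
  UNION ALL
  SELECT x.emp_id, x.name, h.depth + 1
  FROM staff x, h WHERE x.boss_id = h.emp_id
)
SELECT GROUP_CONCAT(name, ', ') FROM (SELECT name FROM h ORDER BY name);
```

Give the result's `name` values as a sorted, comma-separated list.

Base: emp_id=5 (Uma) at depth 0.
Iteration 1: rows with boss_id in {5} -> Liam (id 7, depth 1), Tom (id 8, depth 1), Alice (id 9, depth 1), Sara (id 11, depth 1).
Iteration 2: rows with boss_id in {7,8,9,11} -> Judy (id 10, depth 2), Karl (id 14, depth 2).
Iteration 3: no rows with boss_id in {10,14}; recursion stops.

Alice, Judy, Karl, Liam, Sara, Tom, Uma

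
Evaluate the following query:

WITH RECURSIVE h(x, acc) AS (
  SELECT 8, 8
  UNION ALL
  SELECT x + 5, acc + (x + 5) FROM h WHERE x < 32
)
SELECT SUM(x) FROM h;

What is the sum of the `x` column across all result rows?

Base: x=8, acc=8.
Iteration 1: 8 < 32 holds -> x = 8 + 5 = 13, acc = 8 + 13 = 21.
Iteration 2: 13 < 32 holds -> x = 13 + 5 = 18, acc = 21 + 18 = 39.
Iteration 3: 18 < 32 holds -> x = 18 + 5 = 23, acc = 39 + 23 = 62.
Iteration 4: 23 < 32 holds -> x = 23 + 5 = 28, acc = 62 + 28 = 90.
Iteration 5: 28 < 32 holds -> x = 28 + 5 = 33, acc = 90 + 33 = 123.
Iteration 6: 33 < 32 fails; recursion stops.
SUM(x) = 8 + 13 + 18 + 23 + 28 + 33 = 123.

123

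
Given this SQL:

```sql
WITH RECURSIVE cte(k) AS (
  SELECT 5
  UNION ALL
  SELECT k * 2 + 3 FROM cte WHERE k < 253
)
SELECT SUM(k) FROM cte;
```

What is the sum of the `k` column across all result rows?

486

Base: k=5.
Iteration 1: 5 < 253 holds -> k = 5 * 2 + 3 = 13.
Iteration 2: 13 < 253 holds -> k = 13 * 2 + 3 = 29.
Iteration 3: 29 < 253 holds -> k = 29 * 2 + 3 = 61.
Iteration 4: 61 < 253 holds -> k = 61 * 2 + 3 = 125.
Iteration 5: 125 < 253 holds -> k = 125 * 2 + 3 = 253.
Iteration 6: 253 < 253 fails; recursion stops.
SUM(k) = 5 + 13 + 29 + 61 + 125 + 253 = 486.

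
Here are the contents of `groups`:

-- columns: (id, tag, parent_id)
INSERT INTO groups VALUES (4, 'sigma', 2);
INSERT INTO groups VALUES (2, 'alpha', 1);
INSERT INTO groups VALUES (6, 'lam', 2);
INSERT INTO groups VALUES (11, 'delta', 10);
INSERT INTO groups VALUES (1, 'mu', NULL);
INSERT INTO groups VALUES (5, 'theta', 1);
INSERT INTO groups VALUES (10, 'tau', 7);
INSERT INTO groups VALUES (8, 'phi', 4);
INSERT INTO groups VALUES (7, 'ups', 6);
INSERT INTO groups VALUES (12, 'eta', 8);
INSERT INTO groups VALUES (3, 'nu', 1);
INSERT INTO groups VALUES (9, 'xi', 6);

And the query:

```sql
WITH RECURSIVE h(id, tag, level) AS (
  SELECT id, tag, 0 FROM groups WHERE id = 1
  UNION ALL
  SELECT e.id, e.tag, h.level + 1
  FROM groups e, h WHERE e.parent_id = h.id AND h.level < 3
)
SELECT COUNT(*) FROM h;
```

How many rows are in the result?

9

Base: id=1 (mu) at level 0.
Iteration 1: rows with parent_id in {1} -> alpha (id 2, level 1), nu (id 3, level 1), theta (id 5, level 1).
Iteration 2: rows with parent_id in {2,3,5} -> sigma (id 4, level 2), lam (id 6, level 2).
Iteration 3: rows with parent_id in {4,6} -> ups (id 7, level 3), phi (id 8, level 3), xi (id 9, level 3).
Iteration 4: level < 3 fails for all current rows; recursion stops.
Total rows emitted: 9.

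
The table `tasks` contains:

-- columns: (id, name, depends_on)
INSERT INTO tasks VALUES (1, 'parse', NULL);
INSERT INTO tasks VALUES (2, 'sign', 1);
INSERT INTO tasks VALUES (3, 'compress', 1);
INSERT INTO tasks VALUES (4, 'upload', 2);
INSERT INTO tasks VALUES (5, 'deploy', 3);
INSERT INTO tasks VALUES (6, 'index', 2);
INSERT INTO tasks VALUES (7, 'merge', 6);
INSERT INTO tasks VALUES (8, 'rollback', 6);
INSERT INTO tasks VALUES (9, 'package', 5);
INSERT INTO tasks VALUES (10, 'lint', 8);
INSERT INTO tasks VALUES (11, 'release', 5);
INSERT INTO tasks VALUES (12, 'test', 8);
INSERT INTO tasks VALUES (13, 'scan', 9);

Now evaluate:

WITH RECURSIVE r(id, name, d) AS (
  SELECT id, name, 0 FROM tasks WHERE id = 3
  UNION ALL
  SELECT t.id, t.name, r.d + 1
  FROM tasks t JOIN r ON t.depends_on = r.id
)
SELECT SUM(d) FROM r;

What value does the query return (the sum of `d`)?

Base: id=3 (compress) at d 0.
Iteration 1: rows with depends_on in {3} -> deploy (id 5, d 1).
Iteration 2: rows with depends_on in {5} -> package (id 9, d 2), release (id 11, d 2).
Iteration 3: rows with depends_on in {9,11} -> scan (id 13, d 3).
Iteration 4: no rows with depends_on in {13}; recursion stops.
SUM(d) = 0 + 1 + 2 + 2 + 3 = 8.

8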